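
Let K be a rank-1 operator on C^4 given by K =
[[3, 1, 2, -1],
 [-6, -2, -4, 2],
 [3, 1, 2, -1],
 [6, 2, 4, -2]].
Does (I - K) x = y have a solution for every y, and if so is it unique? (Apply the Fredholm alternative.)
(I - K) is singular (det(I - K) = 0, i.e. 1 ∈ sigma(K)). (I - K) x = y is solvable iff y ⊥ ker((I - K)^*) = span{(3, 1, 2, -1)}, i.e. iff 3y_1 + y_2 + 2y_3 - y_4 = 0. When solvable, the solutions are x = y + c·(1, -2, 1, 2), c arbitrary (ker(I - K) = span{(1, -2, 1, 2)}, dimension 1).

K has rank 1, so it is an outer product K = u v^T: every row of K is a multiple of one row vector. Reading off the entries, u = (1, -2, 1, 2) and v = (3, 1, 2, -1) (row i of K equals u_i·v^T). A rank-one matrix u v^T satisfies K u = u (v·u) and kills the (3)-dimensional subspace v^⊥, so its characteristic polynomial is lambda^3 (lambda - v·u) with v·u = tr K = 1. Hence the eigenvalues of I - K are 1 (multiplicity 3) and 1 - (1) = 0, so det(I - K) = 0. (Direct check: I - K =
[[-2, -1, -2, 1],
 [6, 3, 4, -2],
 [-3, -1, -1, 1],
 [-6, -2, -4, 3]]
has determinant 0.) So 1 is an eigenvalue of K and (I - K) is not invertible. The finite-dimensional Fredholm alternative says: either (I - K) is invertible, or ker(I - K) ≠ {0} and then range(I - K) = ker((I - K)^*)^⊥, with dim ker(I - K) = dim ker((I - K)^*). We are in the second case, so we need both kernels. Kernel of I - K: (I - K) u = u - u (v·u) = u - u = 0, so ker(I - K) = span{u} = span{(1, -2, 1, 2)} (it is exactly 1-dimensional because rank(I - K) = 3). Kernel of the adjoint: K is real, so (I - K)^* = I - K^T = I - v u^T, and (I - v u^T) v = v - v (u·v) = 0; hence ker((I - K)^*) = span{v} = span{(3, 1, 2, -1)}. Therefore (I - K) x = y is solvable iff <y, v> = 0, i.e. iff 3y_1 + y_2 + 2y_3 - y_4 = 0. When this holds, K y = u (v·y) = 0, so (I - K) y = y and x = y is a particular solution; the full solution set is the line x = y + c·u = y + c·(1, -2, 1, 2), c ∈ C.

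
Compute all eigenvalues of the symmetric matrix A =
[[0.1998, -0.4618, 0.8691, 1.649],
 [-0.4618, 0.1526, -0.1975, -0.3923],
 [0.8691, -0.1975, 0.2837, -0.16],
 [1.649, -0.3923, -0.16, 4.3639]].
sigma(A) ≈ {-1, 0, 1, 5}

A is real symmetric, so its spectrum consists of real eigenvalues. Expanding the characteristic polynomial of the displayed matrix gives
  det(λ I - A) = p(λ) = λ^4 + (-5)λ^3 + (-1)λ^2 + (5)λ + (0).
Solving p(λ) = 0 yields eigenvalues ≈ -1, 0, 1, 5. (A is shown rounded to 4 decimals, so these recover the underlying integer eigenvalues to within that precision.)
Verification: the trace of A = 5 equals the sum of eigenvalues 5, and det(A) ≈ 0.0001 matches the eigenvalue product 0.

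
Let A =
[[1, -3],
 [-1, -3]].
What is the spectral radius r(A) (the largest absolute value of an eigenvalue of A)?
r(A) = (2 + sqrt(28))/2 ≈ 3.6458

The eigenvalues of A are the roots of its characteristic polynomial. With M = A (coefficients from the trace and determinant):
  p(λ) = det(λ I - M) = λ^2 + 2λ - 6.
For λ^2 + 2λ - 6 the discriminant is 28. It is nonnegative but not a perfect square, so the roots are real and irrational: λ = (-2 ± sqrt(28))/2 ≈ 1.6458, -3.6458.
Thus the eigenvalues (to 4 decimals) are 1.6458 (modulus 1.6458); -3.6458 (modulus 3.6458). The spectral radius is the largest modulus: r(A) = (2 + sqrt(28))/2 ≈ 3.6458. (Cross-check: r(A) ≤ ||A||_2 ≈ 4.2426; equality holds whenever A is normal, though it can also hold for some non-normal A.)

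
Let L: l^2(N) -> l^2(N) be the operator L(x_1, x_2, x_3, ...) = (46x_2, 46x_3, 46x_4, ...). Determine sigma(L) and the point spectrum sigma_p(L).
sigma(L) = closed disk {z in C : |z| ≤ 46}; sigma_p(L) = open disk {z in C : |z| < 46}

Note L = 46·V where V is the unit left shift (V x)_k = x_{k+1}; so sigma(L) = 46·sigma(V) and ||L|| = 46||V||. ||L x||^2 = 2116sum_{k≥2} |x_k|^2 ≤ 2116||x||^2, with equality on {x : x_1 = 0}, so ||L|| = 46. For any lambda with |lambda| < 46, set r = lambda/46 (|r| < 1); the vector x = (1, r, r^2, ...) is in l^2 and satisfies L x = 46(r, r^2, ...) = lambda x, so lambda is an eigenvalue. On the boundary |lambda| = 46 the geometric series diverges, so no l^2 eigenvector exists, but these lambda lie in the approximate point spectrum. Hence sigma(L) is the closed disk of radius 46 and sigma_p(L) is the open disk.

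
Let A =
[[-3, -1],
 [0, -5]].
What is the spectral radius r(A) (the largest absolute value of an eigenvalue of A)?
r(A) = 5

The eigenvalues of A are the roots of its characteristic polynomial. With M = A (coefficients from the trace and determinant):
  p(λ) = det(λ I - M) = λ^2 + 8λ + 15.
For λ^2 + 8λ + 15 the discriminant is 4. It is a perfect square (2^2), so the roots are rational: λ = (-8 ± 2)/2 = -3, -5.
Thus the eigenvalues (to 4 decimals) are -3 (modulus 3); -5 (modulus 5). The spectral radius is the largest modulus: r(A) = 5. (Cross-check: r(A) ≤ ||A||_2 ≈ 5.1492; equality holds whenever A is normal, though it can also hold for some non-normal A.)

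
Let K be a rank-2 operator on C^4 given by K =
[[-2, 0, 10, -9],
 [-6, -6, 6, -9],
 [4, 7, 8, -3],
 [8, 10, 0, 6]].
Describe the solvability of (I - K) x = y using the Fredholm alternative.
(I - K) is invertible (det(I - K) = 23 ≠ 0), so for every y in C^4 the equation (I - K) x = y has a unique solution.

K has rank 2 and factors as K = U V^T = u1 v1^T + u2 v2^T with u1 = (3, 3, 1, -2), v1 = (-2, -2, 2, -3), u2 = (2, 0, 3, 2), v2 = (2, 3, 2, 0) (multiplying out reproduces the displayed K). The nonzero eigenvalues of U V^T coincide with those of the 2 x 2 matrix G = V^T U = [[v1·u1, v1·u2], [v2·u1, v2·u2]] = [[-4, -4], [17, 10]], and by the Sylvester determinant identity det(I_4 - U V^T) = det(I_2 - V^T U) = det([[5, 4], [-17, -9]]) = (5)(-9) - (4)(-17) = 23. (Direct check: I - K =
[[3, 0, -10, 9],
 [6, 7, -6, 9],
 [-4, -7, -7, 3],
 [-8, -10, 0, -5]]
has determinant 23.) The finite-dimensional Fredholm alternative says: either (I - K) is invertible, or ker(I - K) ≠ {0} and then range(I - K) = ker((I - K)^*)^⊥, with dim ker(I - K) = dim ker((I - K)^*). Since det(I - K) ≠ 0, 1 is not an eigenvalue of K and ker(I - K) = {0}, so we are in the first case: for every y there is a unique x = (I - K)^(-1) y. (Explicitly, by the Woodbury identity, (I - U V^T)^(-1) = I + U (I_2 - G)^(-1) V^T.)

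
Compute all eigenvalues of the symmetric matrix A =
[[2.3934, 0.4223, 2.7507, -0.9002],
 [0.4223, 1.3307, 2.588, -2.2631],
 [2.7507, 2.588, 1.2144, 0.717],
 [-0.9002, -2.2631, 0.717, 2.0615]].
sigma(A) ≈ {-3, 1, 3, 6}

A is real symmetric, so its spectrum consists of real eigenvalues. Expanding the characteristic polynomial of the displayed matrix gives
  det(λ I - A) = p(λ) = λ^4 + (-7)λ^3 + (-3)λ^2 + (63.0031)λ + (-54.0051).
Solving p(λ) = 0 yields eigenvalues ≈ -3, 1, 3, 6. (A is shown rounded to 4 decimals, so these recover the underlying integer eigenvalues to within that precision.)
Verification: the trace of A = 7 equals the sum of eigenvalues 7, and det(A) ≈ -54.0051 matches the eigenvalue product -54.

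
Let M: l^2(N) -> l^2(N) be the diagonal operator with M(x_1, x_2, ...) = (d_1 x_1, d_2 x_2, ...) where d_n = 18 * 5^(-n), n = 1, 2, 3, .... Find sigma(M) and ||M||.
sigma(M) = {18 * 5^(-n) : n ≥ 1} ∪ {0}; ||M|| = 18/5

A bounded diagonal operator on l^2 with diagonal entries d_n has spectrum equal to the closure of {d_n : n ≥ 1}: every d_n is an eigenvalue (with eigenvector e_n), so {d_n} ⊂ sigma(M); the spectrum is closed, so its closure is too; and for lambda not in the closure, (M - lambda I) has bounded inverse (the diagonal entries 1/(d_n - lambda) are bounded). For our sequence d_n = 18 * 5^(-n), n = 1, 2, 3, ...:
  - {d_n} = {18 * 5^(-n) : n ≥ 1}; the only limit point is 0
  - closure = {18 * 5^(-n) : n ≥ 1} ∪ {0}
For the norm: a diagonal operator has ||M|| = sup_n |d_n|. Here d_n = 18 * 5^(-n) is positive and decreasing, so sup_n |d_n| = d_1 = 18/5. So ||M|| = 18/5.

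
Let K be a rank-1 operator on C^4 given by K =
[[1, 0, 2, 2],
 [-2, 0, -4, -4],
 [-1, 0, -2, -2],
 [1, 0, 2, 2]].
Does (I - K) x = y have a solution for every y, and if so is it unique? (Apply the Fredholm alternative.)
(I - K) is singular (det(I - K) = 0, i.e. 1 ∈ sigma(K)). (I - K) x = y is solvable iff y ⊥ ker((I - K)^*) = span{(1, 0, 2, 2)}, i.e. iff y_1 + 2y_3 + 2y_4 = 0. When solvable, the solutions are x = y + c·(1, -2, -1, 1), c arbitrary (ker(I - K) = span{(1, -2, -1, 1)}, dimension 1).

K has rank 1, so it is an outer product K = u v^T: every row of K is a multiple of one row vector. Reading off the entries, u = (1, -2, -1, 1) and v = (1, 0, 2, 2) (row i of K equals u_i·v^T). A rank-one matrix u v^T satisfies K u = u (v·u) and kills the (3)-dimensional subspace v^⊥, so its characteristic polynomial is lambda^3 (lambda - v·u) with v·u = tr K = 1. Hence the eigenvalues of I - K are 1 (multiplicity 3) and 1 - (1) = 0, so det(I - K) = 0. (Direct check: I - K =
[[0, 0, -2, -2],
 [2, 1, 4, 4],
 [1, 0, 3, 2],
 [-1, 0, -2, -1]]
has determinant 0.) So 1 is an eigenvalue of K and (I - K) is not invertible. The finite-dimensional Fredholm alternative says: either (I - K) is invertible, or ker(I - K) ≠ {0} and then range(I - K) = ker((I - K)^*)^⊥, with dim ker(I - K) = dim ker((I - K)^*). We are in the second case, so we need both kernels. Kernel of I - K: (I - K) u = u - u (v·u) = u - u = 0, so ker(I - K) = span{u} = span{(1, -2, -1, 1)} (it is exactly 1-dimensional because rank(I - K) = 3). Kernel of the adjoint: K is real, so (I - K)^* = I - K^T = I - v u^T, and (I - v u^T) v = v - v (u·v) = 0; hence ker((I - K)^*) = span{v} = span{(1, 0, 2, 2)}. Therefore (I - K) x = y is solvable iff <y, v> = 0, i.e. iff y_1 + 2y_3 + 2y_4 = 0. When this holds, K y = u (v·y) = 0, so (I - K) y = y and x = y is a particular solution; the full solution set is the line x = y + c·u = y + c·(1, -2, -1, 1), c ∈ C.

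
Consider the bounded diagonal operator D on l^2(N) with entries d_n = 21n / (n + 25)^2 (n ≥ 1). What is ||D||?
||D|| = 21/100 (attained at n = 25)

For D diagonal, ||D|| = sup_n |d_n|. Treat f(x) = 21x / (x + 25)^2 for real x > 0. By the quotient rule, f'(x) = 21(25 - x)/(x + 25)^3, which is positive for x < 25 and negative for x > 25. So f has a unique maximum at x = 25, and since 25 is a positive integer, the supremum over n ≥ 1 is attained at n = 25: d_25 = 21·25/(25 + 25)^2 = 21·25/2500 = 21/100. Hence ||D|| = 21/100.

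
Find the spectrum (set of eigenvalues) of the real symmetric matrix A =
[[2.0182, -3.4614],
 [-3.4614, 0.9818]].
sigma(A) ≈ {-2, 5}

A is real symmetric, so its spectrum consists of real eigenvalues. Expanding the characteristic polynomial of the displayed matrix gives
  det(λ I - A) = p(λ) = λ^2 + (-3)λ + (-10).
Solving p(λ) = 0 yields eigenvalues ≈ -2, 5. (A is shown rounded to 4 decimals, so these recover the underlying integer eigenvalues to within that precision.)
Verification: the trace of A = 3 equals the sum of eigenvalues 3, and det(A) ≈ -9.9998 matches the eigenvalue product -10.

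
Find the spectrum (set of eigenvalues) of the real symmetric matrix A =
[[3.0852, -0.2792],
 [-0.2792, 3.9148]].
sigma(A) ≈ {3, 4}

A is real symmetric, so its spectrum consists of real eigenvalues. Expanding the characteristic polynomial of the displayed matrix gives
  det(λ I - A) = p(λ) = λ^2 + (-7)λ + (12).
Solving p(λ) = 0 yields eigenvalues ≈ 3, 4. (A is shown rounded to 4 decimals, so these recover the underlying integer eigenvalues to within that precision.)
Verification: the trace of A = 7 equals the sum of eigenvalues 7, and det(A) ≈ 12.0000 matches the eigenvalue product 12.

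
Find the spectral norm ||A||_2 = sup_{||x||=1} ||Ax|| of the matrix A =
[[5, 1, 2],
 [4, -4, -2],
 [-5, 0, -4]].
||A||_2 ≈ 8.7232 (= sqrt(largest eigenvalue of A^T A))

||A||_2 = sigma_max(A) = sqrt(lambda_max(A^T A)). Form the symmetric matrix M = A^T A =
[[66, -11, 22],
 [-11, 17, 10],
 [22, 10, 24]].
Its characteristic polynomial (trace, sum of principal 2x2 minors, determinant of M give the coefficients) is
  p(λ) = det(λ I - M) = λ^3 - 107λ^2 + 2409λ - 4356.
No integer candidate from the rational root theorem (±divisors of 4356) is a root, so the roots are irrational. The cubic discriminant is Δ = 8874562653 > 0, so there are three distinct real roots. p(1) = -2053 and p(2) = 42 have opposite signs, so a root lies in (1, 2); Newton's method refines it to λ ≈ 1.9789. p(28) = 1160 and p(29) = -93 have opposite signs, so a root lies in (28, 29); Newton's method refines it to λ ≈ 28.9269. p(76) = -328 and p(77) = 3267 have opposite signs, so a root lies in (76, 77); Newton's method refines it to λ ≈ 76.0941. Check (Vieta): the three roots sum to 107, matching tr M = 107.
So the eigenvalues of A^T A are ≈ 1.9789, 28.9269, 76.0941 (all ≥ 0, as they must be for A^T A). The largest is λ_max ≈ 76.0941, hence ||A||_2 = sqrt(λ_max) ≈ 8.7232.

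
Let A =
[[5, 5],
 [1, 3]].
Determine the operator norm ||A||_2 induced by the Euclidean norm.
||A||_2 = sqrt((60 + sqrt(3200))/2) ≈ 7.6344 (= sqrt(largest eigenvalue of A^T A))

||A||_2 = sigma_max(A) = sqrt(lambda_max(A^T A)). Form the symmetric matrix M = A^T A =
[[26, 28],
 [28, 34]].
Its characteristic polynomial (trace, determinant of M give the coefficients) is
  p(λ) = det(λ I - M) = λ^2 - 60λ + 100.
For λ^2 - 60λ + 100 the discriminant is 3200. It is nonnegative but not a perfect square, so the roots are real and irrational: λ = (60 ± sqrt(3200))/2 ≈ 58.2843, 1.7157.
So the eigenvalues of A^T A are ≈ 1.7157, 58.2843 (all ≥ 0, as they must be for A^T A). The largest is λ_max = (60 + sqrt(3200))/2 ≈ 58.2843, hence ||A||_2 = sqrt(λ_max) = sqrt((60 + sqrt(3200))/2) ≈ 7.6344.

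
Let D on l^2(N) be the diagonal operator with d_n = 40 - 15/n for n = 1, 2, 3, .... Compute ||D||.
||D|| = 40

For a diagonal operator on l^2 with entries d_n, ||D|| = sup_n |d_n|. Here d_1 = 25, d_2 = 65/2, ..., and d_n = 40 - 15/n increases monotonically toward 40. All terms lie in [25, 40), so |d_n| = d_n and the supremum is the limit 40, which is not attained by any individual d_n. Hence ||D|| = 40.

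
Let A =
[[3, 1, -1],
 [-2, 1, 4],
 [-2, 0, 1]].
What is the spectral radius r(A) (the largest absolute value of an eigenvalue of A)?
r(A) ≈ 3.1319

The eigenvalues of A are the roots of its characteristic polynomial. With M = A (coefficients from the trace, the sum of principal 2x2 minors, and det A):
  p(λ) = det(λ I - M) = λ^3 - 5λ^2 + 7λ + 5.
No integer candidate from the rational root theorem (±divisors of 5) is a root, so the roots are irrational. The cubic discriminant is Δ = -1472 < 0, so there is one real root and a complex-conjugate pair. p(-1) = -8 and p(0) = 5 have opposite signs, so a root lies in (-1, 0); Newton's method refines it to λ ≈ -0.5098. Dividing out (λ - (-0.5098)) leaves approximately λ^2 - 5.5098λ + 9.8086. For λ^2 - 5.5098λ + 9.8086 the discriminant is -8.8771. It is negative, so the remaining roots are the complex-conjugate pair λ ≈ 2.7549 ± 1.4897i. Their product equals the constant term, so |λ|^2 ≈ 9.8086 and |λ| ≈ 3.1319.
Thus the eigenvalues (to 4 decimals) are -0.5098 (modulus 0.5098); 2.7549 ± 1.4897i (modulus 3.1319). The spectral radius is the largest modulus: r(A) ≈ 3.1319. (Cross-check: r(A) ≤ ||A||_2 ≈ 5.5304; equality holds whenever A is normal, though it can also hold for some non-normal A.)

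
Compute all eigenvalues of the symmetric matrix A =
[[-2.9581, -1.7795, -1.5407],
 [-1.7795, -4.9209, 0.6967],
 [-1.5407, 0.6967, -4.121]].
sigma(A) ≈ {-6, -5, -1}

A is real symmetric, so its spectrum consists of real eigenvalues. Expanding the characteristic polynomial of the displayed matrix gives
  det(λ I - A) = p(λ) = λ^3 + (12)λ^2 + (41)λ + (30).
Solving p(λ) = 0 yields eigenvalues ≈ -6, -5, -1. (A is shown rounded to 4 decimals, so these recover the underlying integer eigenvalues to within that precision.)
Verification: the trace of A = -12 equals the sum of eigenvalues -12, and det(A) ≈ -30.0006 matches the eigenvalue product -30.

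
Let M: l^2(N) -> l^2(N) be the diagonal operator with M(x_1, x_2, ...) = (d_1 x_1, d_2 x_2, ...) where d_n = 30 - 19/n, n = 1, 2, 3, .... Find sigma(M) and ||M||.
sigma(M) = {30 - 19/n : n ≥ 1} ∪ {30}; ||M|| = 30

A bounded diagonal operator on l^2 with diagonal entries d_n has spectrum equal to the closure of {d_n : n ≥ 1}: every d_n is an eigenvalue (with eigenvector e_n), so {d_n} ⊂ sigma(M); the spectrum is closed, so its closure is too; and for lambda not in the closure, (M - lambda I) has bounded inverse (the diagonal entries 1/(d_n - lambda) are bounded). For our sequence d_n = 30 - 19/n, n = 1, 2, 3, ...:
  - {d_n} = {30 - 19/n : n ≥ 1}; the only limit point is 30
  - closure = {30 - 19/n : n ≥ 1} ∪ {30}
For the norm: a diagonal operator has ||M|| = sup_n |d_n|. Here d_n = 30 - 19/n increases monotonically from d_1 = 11 toward 30, with all terms in [11, 30); so sup_n |d_n| = 30 (the supremum is the limit, not attained). So ||M|| = 30.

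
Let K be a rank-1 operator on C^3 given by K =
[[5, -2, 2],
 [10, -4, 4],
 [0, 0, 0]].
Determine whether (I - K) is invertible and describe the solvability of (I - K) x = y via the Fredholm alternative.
(I - K) is singular (det(I - K) = 0, i.e. 1 ∈ sigma(K)). (I - K) x = y is solvable iff y ⊥ ker((I - K)^*) = span{(5, -2, 2)}, i.e. iff 5y_1 - 2y_2 + 2y_3 = 0. When solvable, the solutions are x = y + c·(1, 2, 0), c arbitrary (ker(I - K) = span{(1, 2, 0)}, dimension 1).

K has rank 1, so it is an outer product K = u v^T: every row of K is a multiple of one row vector. Reading off the entries, u = (1, 2, 0) and v = (5, -2, 2) (row i of K equals u_i·v^T). A rank-one matrix u v^T satisfies K u = u (v·u) and kills the (2)-dimensional subspace v^⊥, so its characteristic polynomial is lambda^2 (lambda - v·u) with v·u = tr K = 1. Hence the eigenvalues of I - K are 1 (multiplicity 2) and 1 - (1) = 0, so det(I - K) = 0. (Direct check: I - K =
[[-4, 2, -2],
 [-10, 5, -4],
 [0, 0, 1]]
has determinant 0.) So 1 is an eigenvalue of K and (I - K) is not invertible. The finite-dimensional Fredholm alternative says: either (I - K) is invertible, or ker(I - K) ≠ {0} and then range(I - K) = ker((I - K)^*)^⊥, with dim ker(I - K) = dim ker((I - K)^*). We are in the second case, so we need both kernels. Kernel of I - K: (I - K) u = u - u (v·u) = u - u = 0, so ker(I - K) = span{u} = span{(1, 2, 0)} (it is exactly 1-dimensional because rank(I - K) = 2). Kernel of the adjoint: K is real, so (I - K)^* = I - K^T = I - v u^T, and (I - v u^T) v = v - v (u·v) = 0; hence ker((I - K)^*) = span{v} = span{(5, -2, 2)}. Therefore (I - K) x = y is solvable iff <y, v> = 0, i.e. iff 5y_1 - 2y_2 + 2y_3 = 0. When this holds, K y = u (v·y) = 0, so (I - K) y = y and x = y is a particular solution; the full solution set is the line x = y + c·u = y + c·(1, 2, 0), c ∈ C.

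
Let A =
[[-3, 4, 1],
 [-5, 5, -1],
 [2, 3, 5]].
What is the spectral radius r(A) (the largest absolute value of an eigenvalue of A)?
r(A) ≈ 4.6909

The eigenvalues of A are the roots of its characteristic polynomial. With M = A (coefficients from the trace, the sum of principal 2x2 minors, and det A):
  p(λ) = det(λ I - M) = λ^3 - 7λ^2 + 16λ + 17.
No integer candidate from the rational root theorem (±divisors of 17) is a root, so the roots are irrational. The cubic discriminant is Δ = -22591 < 0, so there is one real root and a complex-conjugate pair. p(-1) = -7 and p(0) = 17 have opposite signs, so a root lies in (-1, 0); Newton's method refines it to λ ≈ -0.7726. Dividing out (λ - (-0.7726)) leaves approximately λ^2 - 7.7726λ + 22.0048. For λ^2 - 7.7726λ + 22.0048 the discriminant is -27.6064. It is negative, so the remaining roots are the complex-conjugate pair λ ≈ 3.8863 ± 2.6271i. Their product equals the constant term, so |λ|^2 ≈ 22.0048 and |λ| ≈ 4.6909.
Thus the eigenvalues (to 4 decimals) are -0.7726 (modulus 0.7726); 3.8863 ± 2.6271i (modulus 4.6909). The spectral radius is the largest modulus: r(A) ≈ 4.6909. (Cross-check: r(A) ≤ ||A||_2 ≈ 8.7066; equality holds whenever A is normal, though it can also hold for some non-normal A.)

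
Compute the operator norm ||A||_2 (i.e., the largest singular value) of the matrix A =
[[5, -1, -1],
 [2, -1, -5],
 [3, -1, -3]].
||A||_2 ≈ 7.9709 (= sqrt(largest eigenvalue of A^T A))

||A||_2 = sigma_max(A) = sqrt(lambda_max(A^T A)). Form the symmetric matrix M = A^T A =
[[38, -10, -24],
 [-10, 3, 9],
 [-24, 9, 35]].
Its characteristic polynomial (trace, sum of principal 2x2 minors, determinant of M give the coefficients) is
  p(λ) = det(λ I - M) = λ^3 - 76λ^2 + 792λ - 4.
No integer candidate from the rational root theorem (±divisors of 4) is a root, so the roots are irrational. The cubic discriminant is Δ = 1633214288 > 0, so there are three distinct real roots. p(0) = -4 and p(1) = 713 have opposite signs, so a root lies in (0, 1); Newton's method refines it to λ ≈ 0.0051. p(12) = 284 and p(13) = -355 have opposite signs, so a root lies in (12, 13); Newton's method refines it to λ ≈ 12.4594. p(63) = -1705 and p(64) = 1532 have opposite signs, so a root lies in (63, 64); Newton's method refines it to λ ≈ 63.5355. Check (Vieta): the three roots sum to 76, matching tr M = 76.
So the eigenvalues of A^T A are ≈ 0.0051, 12.4594, 63.5355 (all ≥ 0, as they must be for A^T A). The largest is λ_max ≈ 63.5355, hence ||A||_2 = sqrt(λ_max) ≈ 7.9709.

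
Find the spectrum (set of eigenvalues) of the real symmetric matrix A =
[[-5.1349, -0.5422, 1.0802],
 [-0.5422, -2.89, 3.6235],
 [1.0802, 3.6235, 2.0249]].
sigma(A) ≈ {-6, -4, 4}

A is real symmetric, so its spectrum consists of real eigenvalues. Expanding the characteristic polynomial of the displayed matrix gives
  det(λ I - A) = p(λ) = λ^3 + (6)λ^2 + (-16)λ + (-96.0016).
Solving p(λ) = 0 yields eigenvalues ≈ -6, -4, 4. (A is shown rounded to 4 decimals, so these recover the underlying integer eigenvalues to within that precision.)
Verification: the trace of A = -6 equals the sum of eigenvalues -6, and det(A) ≈ 96.0016 matches the eigenvalue product 96.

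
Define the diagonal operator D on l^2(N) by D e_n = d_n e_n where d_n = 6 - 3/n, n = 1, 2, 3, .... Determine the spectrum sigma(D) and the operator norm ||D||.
sigma(D) = {6 - 3/n : n ≥ 1} ∪ {6}; ||D|| = 6

A bounded diagonal operator on l^2 with diagonal entries d_n has spectrum equal to the closure of {d_n : n ≥ 1}: every d_n is an eigenvalue (with eigenvector e_n), so {d_n} ⊂ sigma(D); the spectrum is closed, so its closure is too; and for lambda not in the closure, (D - lambda I) has bounded inverse (the diagonal entries 1/(d_n - lambda) are bounded). For our sequence d_n = 6 - 3/n, n = 1, 2, 3, ...:
  - {d_n} = {6 - 3/n : n ≥ 1}; the only limit point is 6
  - closure = {6 - 3/n : n ≥ 1} ∪ {6}
For the norm: a diagonal operator has ||D|| = sup_n |d_n|. Here d_n = 6 - 3/n increases monotonically from d_1 = 3 toward 6, with all terms in [3, 6); so sup_n |d_n| = 6 (the supremum is the limit, not attained). So ||D|| = 6.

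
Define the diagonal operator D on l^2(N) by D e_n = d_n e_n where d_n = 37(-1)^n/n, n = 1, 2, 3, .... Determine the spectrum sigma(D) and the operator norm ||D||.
sigma(D) = {37(-1)^n/n : n ≥ 1} ∪ {0}; ||D|| = 37

A bounded diagonal operator on l^2 with diagonal entries d_n has spectrum equal to the closure of {d_n : n ≥ 1}: every d_n is an eigenvalue (with eigenvector e_n), so {d_n} ⊂ sigma(D); the spectrum is closed, so its closure is too; and for lambda not in the closure, (D - lambda I) has bounded inverse (the diagonal entries 1/(d_n - lambda) are bounded). For our sequence d_n = 37(-1)^n/n, n = 1, 2, 3, ...:
  - {d_n} = {37(-1)^n/n : n ≥ 1}; the only limit point is 0
  - closure = {37(-1)^n/n : n ≥ 1} ∪ {0}
For the norm: a diagonal operator has ||D|| = sup_n |d_n|. Here |d_n| = 37/n is decreasing, so sup_n |d_n| = |d_1| = 37. So ||D|| = 37.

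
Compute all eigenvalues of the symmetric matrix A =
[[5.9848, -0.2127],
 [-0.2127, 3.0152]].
sigma(A) ≈ {3, 6}

A is real symmetric, so its spectrum consists of real eigenvalues. Expanding the characteristic polynomial of the displayed matrix gives
  det(λ I - A) = p(λ) = λ^2 + (-9)λ + (18).
Solving p(λ) = 0 yields eigenvalues ≈ 3, 6. (A is shown rounded to 4 decimals, so these recover the underlying integer eigenvalues to within that precision.)
Verification: the trace of A = 9 equals the sum of eigenvalues 9, and det(A) ≈ 18.0001 matches the eigenvalue product 18.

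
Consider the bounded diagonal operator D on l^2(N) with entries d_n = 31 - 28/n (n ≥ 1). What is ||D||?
||D|| = 31

For a diagonal operator on l^2 with entries d_n, ||D|| = sup_n |d_n|. Here d_1 = 3, d_2 = 17, ..., and d_n = 31 - 28/n increases monotonically toward 31. All terms lie in [3, 31), so |d_n| = d_n and the supremum is the limit 31, which is not attained by any individual d_n. Hence ||D|| = 31.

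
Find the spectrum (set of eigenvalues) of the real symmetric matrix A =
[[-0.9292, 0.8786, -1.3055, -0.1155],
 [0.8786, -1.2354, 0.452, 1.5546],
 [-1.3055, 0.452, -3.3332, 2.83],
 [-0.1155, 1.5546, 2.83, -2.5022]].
sigma(A) ≈ {-6, -3, 0, 1}

A is real symmetric, so its spectrum consists of real eigenvalues. Expanding the characteristic polynomial of the displayed matrix gives
  det(λ I - A) = p(λ) = λ^4 + (8)λ^3 + (9)λ^2 + (-18)λ + (0).
Solving p(λ) = 0 yields eigenvalues ≈ -6, -3, 0, 1. (A is shown rounded to 4 decimals, so these recover the underlying integer eigenvalues to within that precision.)
Verification: the trace of A = -8 equals the sum of eigenvalues -8, and det(A) ≈ -0.0008 matches the eigenvalue product 0.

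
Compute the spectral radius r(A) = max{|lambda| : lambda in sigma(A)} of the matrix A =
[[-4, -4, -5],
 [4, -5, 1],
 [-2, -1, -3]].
r(A) ≈ 6.7535

The eigenvalues of A are the roots of its characteristic polynomial. With M = A (coefficients from the trace, the sum of principal 2x2 minors, and det A):
  p(λ) = det(λ I - M) = λ^3 + 12λ^2 + 54λ + 34.
No integer candidate from the rational root theorem (±divisors of 34) is a root, so the roots are irrational. The cubic discriminant is Δ = -79596 < 0, so there is one real root and a complex-conjugate pair. p(-1) = -9 and p(0) = 34 have opposite signs, so a root lies in (-1, 0); Newton's method refines it to λ ≈ -0.7454. Dividing out (λ - (-0.7454)) leaves approximately λ^2 + 11.2546λ + 45.6103. For λ^2 + 11.2546λ + 45.6103 the discriminant is -55.7764. It is negative, so the remaining roots are the complex-conjugate pair λ ≈ -5.6273 ± 3.7342i. Their product equals the constant term, so |λ|^2 ≈ 45.6103 and |λ| ≈ 6.7535.
Thus the eigenvalues (to 4 decimals) are -0.7454 (modulus 0.7454); -5.6273 ± 3.7342i (modulus 6.7535). The spectral radius is the largest modulus: r(A) ≈ 6.7535. (Cross-check: r(A) ≤ ||A||_2 ≈ 8.3936; equality holds whenever A is normal, though it can also hold for some non-normal A.)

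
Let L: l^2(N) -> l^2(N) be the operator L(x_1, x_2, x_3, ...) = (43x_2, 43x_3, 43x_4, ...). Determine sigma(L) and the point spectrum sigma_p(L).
sigma(L) = closed disk {z in C : |z| ≤ 43}; sigma_p(L) = open disk {z in C : |z| < 43}

Note L = 43·V where V is the unit left shift (V x)_k = x_{k+1}; so sigma(L) = 43·sigma(V) and ||L|| = 43||V||. ||L x||^2 = 1849sum_{k≥2} |x_k|^2 ≤ 1849||x||^2, with equality on {x : x_1 = 0}, so ||L|| = 43. For any lambda with |lambda| < 43, set r = lambda/43 (|r| < 1); the vector x = (1, r, r^2, ...) is in l^2 and satisfies L x = 43(r, r^2, ...) = lambda x, so lambda is an eigenvalue. On the boundary |lambda| = 43 the geometric series diverges, so no l^2 eigenvector exists, but these lambda lie in the approximate point spectrum. Hence sigma(L) is the closed disk of radius 43 and sigma_p(L) is the open disk.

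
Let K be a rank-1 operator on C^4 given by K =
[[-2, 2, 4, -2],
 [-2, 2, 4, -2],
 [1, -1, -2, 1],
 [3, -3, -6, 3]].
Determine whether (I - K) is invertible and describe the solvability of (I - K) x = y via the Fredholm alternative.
(I - K) is singular (det(I - K) = 0, i.e. 1 ∈ sigma(K)). (I - K) x = y is solvable iff y ⊥ ker((I - K)^*) = span{(1, -1, -2, 1)}, i.e. iff y_1 - y_2 - 2y_3 + y_4 = 0. When solvable, the solutions are x = y + c·(-2, -2, 1, 3), c arbitrary (ker(I - K) = span{(-2, -2, 1, 3)}, dimension 1).

K has rank 1, so it is an outer product K = u v^T: every row of K is a multiple of one row vector. Reading off the entries, u = (-2, -2, 1, 3) and v = (1, -1, -2, 1) (row i of K equals u_i·v^T). A rank-one matrix u v^T satisfies K u = u (v·u) and kills the (3)-dimensional subspace v^⊥, so its characteristic polynomial is lambda^3 (lambda - v·u) with v·u = tr K = 1. Hence the eigenvalues of I - K are 1 (multiplicity 3) and 1 - (1) = 0, so det(I - K) = 0. (Direct check: I - K =
[[3, -2, -4, 2],
 [2, -1, -4, 2],
 [-1, 1, 3, -1],
 [-3, 3, 6, -2]]
has determinant 0.) So 1 is an eigenvalue of K and (I - K) is not invertible. The finite-dimensional Fredholm alternative says: either (I - K) is invertible, or ker(I - K) ≠ {0} and then range(I - K) = ker((I - K)^*)^⊥, with dim ker(I - K) = dim ker((I - K)^*). We are in the second case, so we need both kernels. Kernel of I - K: (I - K) u = u - u (v·u) = u - u = 0, so ker(I - K) = span{u} = span{(-2, -2, 1, 3)} (it is exactly 1-dimensional because rank(I - K) = 3). Kernel of the adjoint: K is real, so (I - K)^* = I - K^T = I - v u^T, and (I - v u^T) v = v - v (u·v) = 0; hence ker((I - K)^*) = span{v} = span{(1, -1, -2, 1)}. Therefore (I - K) x = y is solvable iff <y, v> = 0, i.e. iff y_1 - y_2 - 2y_3 + y_4 = 0. When this holds, K y = u (v·y) = 0, so (I - K) y = y and x = y is a particular solution; the full solution set is the line x = y + c·u = y + c·(-2, -2, 1, 3), c ∈ C.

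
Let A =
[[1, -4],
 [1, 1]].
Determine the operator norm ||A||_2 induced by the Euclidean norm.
||A||_2 = sqrt((19 + sqrt(261))/2) ≈ 4.1926 (= sqrt(largest eigenvalue of A^T A))

||A||_2 = sigma_max(A) = sqrt(lambda_max(A^T A)). Form the symmetric matrix M = A^T A =
[[2, -3],
 [-3, 17]].
Its characteristic polynomial (trace, determinant of M give the coefficients) is
  p(λ) = det(λ I - M) = λ^2 - 19λ + 25.
For λ^2 - 19λ + 25 the discriminant is 261. It is nonnegative but not a perfect square, so the roots are real and irrational: λ = (19 ± sqrt(261))/2 ≈ 17.5777, 1.4223.
So the eigenvalues of A^T A are ≈ 1.4223, 17.5777 (all ≥ 0, as they must be for A^T A). The largest is λ_max = (19 + sqrt(261))/2 ≈ 17.5777, hence ||A||_2 = sqrt(λ_max) = sqrt((19 + sqrt(261))/2) ≈ 4.1926.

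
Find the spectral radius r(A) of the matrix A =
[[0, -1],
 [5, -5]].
r(A) = (5 + sqrt(5))/2 ≈ 3.618

The eigenvalues of A are the roots of its characteristic polynomial. With M = A (coefficients from the trace and determinant):
  p(λ) = det(λ I - M) = λ^2 + 5λ + 5.
For λ^2 + 5λ + 5 the discriminant is 5. It is nonnegative but not a perfect square, so the roots are real and irrational: λ = (-5 ± sqrt(5))/2 ≈ -1.382, -3.618.
Thus the eigenvalues (to 4 decimals) are -1.382 (modulus 1.382); -3.618 (modulus 3.618). The spectral radius is the largest modulus: r(A) = (5 + sqrt(5))/2 ≈ 3.618. (Cross-check: r(A) ≤ ||A||_2 ≈ 7.1067; equality holds whenever A is normal, though it can also hold for some non-normal A.)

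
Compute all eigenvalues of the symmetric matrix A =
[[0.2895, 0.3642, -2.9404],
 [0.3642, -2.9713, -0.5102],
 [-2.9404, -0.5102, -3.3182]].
sigma(A) ≈ {-5, -3, 2}

A is real symmetric, so its spectrum consists of real eigenvalues. Expanding the characteristic polynomial of the displayed matrix gives
  det(λ I - A) = p(λ) = λ^3 + (6)λ^2 + (-1)λ + (-30.0015).
Solving p(λ) = 0 yields eigenvalues ≈ -5, -3, 2. (A is shown rounded to 4 decimals, so these recover the underlying integer eigenvalues to within that precision.)
Verification: the trace of A = -6 equals the sum of eigenvalues -6, and det(A) ≈ 30.0015 matches the eigenvalue product 30.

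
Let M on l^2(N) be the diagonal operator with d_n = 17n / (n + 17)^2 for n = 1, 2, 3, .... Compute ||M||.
||M|| = 1/4 (attained at n = 17)

For M diagonal, ||M|| = sup_n |d_n|. Treat f(x) = 17x / (x + 17)^2 for real x > 0. By the quotient rule, f'(x) = 17(17 - x)/(x + 17)^3, which is positive for x < 17 and negative for x > 17. So f has a unique maximum at x = 17, and since 17 is a positive integer, the supremum over n ≥ 1 is attained at n = 17: d_17 = 17·17/(17 + 17)^2 = 17·17/1156 = 1/4. Hence ||M|| = 1/4.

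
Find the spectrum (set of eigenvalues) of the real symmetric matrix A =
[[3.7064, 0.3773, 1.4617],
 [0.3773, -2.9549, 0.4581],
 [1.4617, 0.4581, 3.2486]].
sigma(A) ≈ {-3, 2, 5}

A is real symmetric, so its spectrum consists of real eigenvalues. Expanding the characteristic polynomial of the displayed matrix gives
  det(λ I - A) = p(λ) = λ^3 + (-4)λ^2 + (-11)λ + (30).
Solving p(λ) = 0 yields eigenvalues ≈ -3, 2, 5. (A is shown rounded to 4 decimals, so these recover the underlying integer eigenvalues to within that precision.)
Verification: the trace of A = 4 equals the sum of eigenvalues 4, and det(A) ≈ -30.0004 matches the eigenvalue product -30.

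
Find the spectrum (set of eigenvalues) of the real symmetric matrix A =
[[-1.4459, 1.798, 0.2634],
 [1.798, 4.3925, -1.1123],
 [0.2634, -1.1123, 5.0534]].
sigma(A) ≈ {-2, 4, 6}

A is real symmetric, so its spectrum consists of real eigenvalues. Expanding the characteristic polynomial of the displayed matrix gives
  det(λ I - A) = p(λ) = λ^3 + (-8)λ^2 + (4)λ + (48).
Solving p(λ) = 0 yields eigenvalues ≈ -2, 4, 6. (A is shown rounded to 4 decimals, so these recover the underlying integer eigenvalues to within that precision.)
Verification: the trace of A = 8 equals the sum of eigenvalues 8, and det(A) ≈ -48.0008 matches the eigenvalue product -48.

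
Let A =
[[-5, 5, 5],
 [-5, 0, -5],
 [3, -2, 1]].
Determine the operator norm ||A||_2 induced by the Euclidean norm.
||A||_2 ≈ 9.0651 (= sqrt(largest eigenvalue of A^T A))

||A||_2 = sigma_max(A) = sqrt(lambda_max(A^T A)). Form the symmetric matrix M = A^T A =
[[59, -31, 3],
 [-31, 29, 23],
 [3, 23, 51]].
Its characteristic polynomial (trace, sum of principal 2x2 minors, determinant of M give the coefficients) is
  p(λ) = det(λ I - M) = λ^3 - 139λ^2 + 4700λ - 2500.
No integer candidate from the rational root theorem (±divisors of 2500) is a root, so the roots are irrational. The cubic discriminant is Δ = 13882450000 > 0, so there are three distinct real roots. p(0) = -2500 and p(1) = 2062 have opposite signs, so a root lies in (0, 1); Newton's method refines it to λ ≈ 0.5405. p(56) = 412 and p(57) = -1018 have opposite signs, so a root lies in (56, 57); Newton's method refines it to λ ≈ 56.2838. p(82) = -368 and p(83) = 1816 have opposite signs, so a root lies in (82, 83); Newton's method refines it to λ ≈ 82.1757. Check (Vieta): the three roots sum to 139, matching tr M = 139.
So the eigenvalues of A^T A are ≈ 0.5405, 56.2838, 82.1757 (all ≥ 0, as they must be for A^T A). The largest is λ_max ≈ 82.1757, hence ||A||_2 = sqrt(λ_max) ≈ 9.0651.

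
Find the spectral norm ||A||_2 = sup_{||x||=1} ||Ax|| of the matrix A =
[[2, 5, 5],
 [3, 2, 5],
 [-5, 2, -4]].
||A||_2 ≈ 10.3838 (= sqrt(largest eigenvalue of A^T A))

||A||_2 = sigma_max(A) = sqrt(lambda_max(A^T A)). Form the symmetric matrix M = A^T A =
[[38, 6, 45],
 [6, 33, 27],
 [45, 27, 66]].
Its characteristic polynomial (trace, sum of principal 2x2 minors, determinant of M give the coefficients) is
  p(λ) = det(λ I - M) = λ^3 - 137λ^2 + 3150λ - 441.
No integer candidate from the rational root theorem (±divisors of 441) is a root, so the roots are irrational. The cubic discriminant is Δ = 60096428721 > 0, so there are three distinct real roots. p(0) = -441 and p(1) = 2573 have opposite signs, so a root lies in (0, 1); Newton's method refines it to λ ≈ 0.1409. p(29) = 81 and p(30) = -2241 have opposite signs, so a root lies in (29, 30); Newton's method refines it to λ ≈ 29.0356. p(107) = -6861 and p(108) = 1503 have opposite signs, so a root lies in (107, 108); Newton's method refines it to λ ≈ 107.8235. Check (Vieta): the three roots sum to 137, matching tr M = 137.
So the eigenvalues of A^T A are ≈ 0.1409, 29.0356, 107.8235 (all ≥ 0, as they must be for A^T A). The largest is λ_max ≈ 107.8235, hence ||A||_2 = sqrt(λ_max) ≈ 10.3838.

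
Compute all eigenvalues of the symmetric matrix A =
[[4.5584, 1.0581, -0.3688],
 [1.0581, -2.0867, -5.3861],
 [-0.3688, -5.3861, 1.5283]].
sigma(A) ≈ {-6, 4, 6}

A is real symmetric, so its spectrum consists of real eigenvalues. Expanding the characteristic polynomial of the displayed matrix gives
  det(λ I - A) = p(λ) = λ^3 + (-4)λ^2 + (-36)λ + (144).
Solving p(λ) = 0 yields eigenvalues ≈ -6, 4, 6. (A is shown rounded to 4 decimals, so these recover the underlying integer eigenvalues to within that precision.)
Verification: the trace of A = 4 equals the sum of eigenvalues 4, and det(A) ≈ -144.0003 matches the eigenvalue product -144.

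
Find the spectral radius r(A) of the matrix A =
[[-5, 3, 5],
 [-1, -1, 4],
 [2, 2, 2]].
r(A) ≈ 5.3042

The eigenvalues of A are the roots of its characteristic polynomial. With M = A (coefficients from the trace, the sum of principal 2x2 minors, and det A):
  p(λ) = det(λ I - M) = λ^3 + 4λ^2 - 22λ - 80.
No integer candidate from the rational root theorem (±divisors of 80) is a root, so the roots are irrational. The cubic discriminant is Δ = 24736 > 0, so there are three distinct real roots. p(-6) = -20 and p(-5) = 5 have opposite signs, so a root lies in (-6, -5); Newton's method refines it to λ ≈ -5.3042. p(-4) = 8 and p(-3) = -5 have opposite signs, so a root lies in (-4, -3); Newton's method refines it to λ ≈ -3.2859. p(4) = -40 and p(5) = 35 have opposite signs, so a root lies in (4, 5); Newton's method refines it to λ ≈ 4.5901. Check (Vieta): the three roots sum to -4, matching tr M = -4.
Thus the eigenvalues (to 4 decimals) are -5.3042 (modulus 5.3042); -3.2859 (modulus 3.2859); 4.5901 (modulus 4.5901). The spectral radius is the largest modulus: r(A) ≈ 5.3042. (Cross-check: r(A) ≤ ||A||_2 ≈ 8.3335; equality holds whenever A is normal, though it can also hold for some non-normal A.)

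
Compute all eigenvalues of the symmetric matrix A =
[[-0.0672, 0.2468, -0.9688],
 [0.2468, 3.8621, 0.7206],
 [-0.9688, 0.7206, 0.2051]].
sigma(A) ≈ {-1, 1, 4}

A is real symmetric, so its spectrum consists of real eigenvalues. Expanding the characteristic polynomial of the displayed matrix gives
  det(λ I - A) = p(λ) = λ^3 + (-4)λ^2 + (-1)λ + (4).
Solving p(λ) = 0 yields eigenvalues ≈ -1, 1, 4. (A is shown rounded to 4 decimals, so these recover the underlying integer eigenvalues to within that precision.)
Verification: the trace of A = 4 equals the sum of eigenvalues 4, and det(A) ≈ -4.0003 matches the eigenvalue product -4.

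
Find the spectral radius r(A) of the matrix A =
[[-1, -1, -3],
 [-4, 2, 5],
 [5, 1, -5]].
r(A) ≈ 4.2844

The eigenvalues of A are the roots of its characteristic polynomial. With M = A (coefficients from the trace, the sum of principal 2x2 minors, and det A):
  p(λ) = det(λ I - M) = λ^3 + 4λ^2 - λ - 52.
No integer candidate from the rational root theorem (±divisors of 52) is a root, so the roots are irrational. The cubic discriminant is Δ = -55932 < 0, so there is one real root and a complex-conjugate pair. p(2) = -30 and p(3) = 8 have opposite signs, so a root lies in (2, 3); Newton's method refines it to λ ≈ 2.8328. Dividing out (λ - (2.8328)) leaves approximately λ^2 + 6.8328λ + 18.3562. For λ^2 + 6.8328λ + 18.3562 the discriminant is -26.7373. It is negative, so the remaining roots are the complex-conjugate pair λ ≈ -3.4164 ± 2.5854i. Their product equals the constant term, so |λ|^2 ≈ 18.3562 and |λ| ≈ 4.2844.
Thus the eigenvalues (to 4 decimals) are 2.8328 (modulus 2.8328); -3.4164 ± 2.5854i (modulus 4.2844). The spectral radius is the largest modulus: r(A) ≈ 4.2844. (Cross-check: r(A) ≤ ||A||_2 ≈ 9.6946; equality holds whenever A is normal, though it can also hold for some non-normal A.)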